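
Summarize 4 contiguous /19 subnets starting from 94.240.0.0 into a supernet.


Original prefix: /19
Number of subnets: 4 = 2^2
New prefix = 19 - 2 = 17
Supernet: 94.240.0.0/17


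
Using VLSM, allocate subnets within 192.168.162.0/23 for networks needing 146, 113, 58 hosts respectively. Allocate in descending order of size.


146 hosts -> /24 (254 usable): 192.168.162.0/24
113 hosts -> /25 (126 usable): 192.168.163.0/25
58 hosts -> /26 (62 usable): 192.168.163.128/26
Allocation: 192.168.162.0/24 (146 hosts, 254 usable); 192.168.163.0/25 (113 hosts, 126 usable); 192.168.163.128/26 (58 hosts, 62 usable)


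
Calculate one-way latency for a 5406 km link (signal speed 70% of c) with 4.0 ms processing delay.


Speed = 0.7 * 3e5 km/s = 210000 km/s
Propagation delay = 5406 / 210000 = 0.0257 s = 25.7429 ms
Processing delay = 4.0 ms
Total one-way latency = 29.7429 ms


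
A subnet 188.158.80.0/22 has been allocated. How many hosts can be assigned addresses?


Host bits = 32 - 22 = 10
Total addresses = 2^10 = 1024
Usable = total - 2 (network and broadcast)
Usable hosts: 1022


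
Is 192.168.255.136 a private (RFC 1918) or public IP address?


RFC 1918 private ranges:
  10.0.0.0/8 (10.0.0.0 - 10.255.255.255)
  172.16.0.0/12 (172.16.0.0 - 172.31.255.255)
  192.168.0.0/16 (192.168.0.0 - 192.168.255.255)
Private (in 192.168.0.0/16)


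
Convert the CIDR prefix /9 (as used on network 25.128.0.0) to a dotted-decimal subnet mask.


/9 means 9 network bits, 23 host bits
Binary: 11111111100000000000000000000000
Mask: 255.128.0.0


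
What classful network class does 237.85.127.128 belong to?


First octet: 237
Binary: 11101101
1110xxxx -> Class D (224-239)
Class D (multicast), default mask N/A


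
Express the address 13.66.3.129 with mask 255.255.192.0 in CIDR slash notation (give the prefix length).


Binary: 11111111.11111111.11000000.00000000
Count leading 1s
Prefix: /18


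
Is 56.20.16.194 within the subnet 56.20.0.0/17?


Subnet network: 56.20.0.0
Test IP AND mask: 56.20.0.0
Yes, 56.20.16.194 is in 56.20.0.0/17


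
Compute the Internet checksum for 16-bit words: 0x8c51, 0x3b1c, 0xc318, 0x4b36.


Sum all words (with carry folding):
+ 0x8c51 = 0x8c51
+ 0x3b1c = 0xc76d
+ 0xc318 = 0x8a86
+ 0x4b36 = 0xd5bc
One's complement: ~0xd5bc
Checksum = 0x2a43


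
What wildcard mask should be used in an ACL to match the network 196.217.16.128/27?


Subnet mask: 255.255.255.224
Wildcard = 255.255.255.255 - subnet mask
255 - 255 = 0
255 - 255 = 0
255 - 255 = 0
255 - 224 = 31
Wildcard: 0.0.0.31


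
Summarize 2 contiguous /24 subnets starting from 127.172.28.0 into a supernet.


Original prefix: /24
Number of subnets: 2 = 2^1
New prefix = 24 - 1 = 23
Supernet: 127.172.28.0/23


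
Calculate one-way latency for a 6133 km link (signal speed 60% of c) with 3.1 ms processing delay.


Speed = 0.6 * 3e5 km/s = 180000 km/s
Propagation delay = 6133 / 180000 = 0.0341 s = 34.0722 ms
Processing delay = 3.1 ms
Total one-way latency = 37.1722 ms


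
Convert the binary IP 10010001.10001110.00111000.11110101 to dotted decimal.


10010001 = 145
10001110 = 142
00111000 = 56
11110101 = 245
IP: 145.142.56.245


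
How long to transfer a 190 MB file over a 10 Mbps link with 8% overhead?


Effective throughput = 10 * (1 - 8/100) = 9.2 Mbps
File size in Mb = 190 * 8 = 1520 Mb
Time = 1520 / 9.2
Time = 165.2174 seconds


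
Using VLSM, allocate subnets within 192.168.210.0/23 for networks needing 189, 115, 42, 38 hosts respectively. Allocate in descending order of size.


189 hosts -> /24 (254 usable): 192.168.210.0/24
115 hosts -> /25 (126 usable): 192.168.211.0/25
42 hosts -> /26 (62 usable): 192.168.211.128/26
38 hosts -> /26 (62 usable): 192.168.211.192/26
Allocation: 192.168.210.0/24 (189 hosts, 254 usable); 192.168.211.0/25 (115 hosts, 126 usable); 192.168.211.128/26 (42 hosts, 62 usable); 192.168.211.192/26 (38 hosts, 62 usable)


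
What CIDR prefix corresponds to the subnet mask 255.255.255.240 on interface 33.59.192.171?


Binary: 11111111.11111111.11111111.11110000
Count leading 1s
Prefix: /28


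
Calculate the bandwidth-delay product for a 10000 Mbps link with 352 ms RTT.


BDP = bandwidth * RTT
= 10000 Mbps * 352 ms
= 10000 * 1e6 * 352 / 1000 bits
= 3520000000 bits
= 440000000 bytes
= 429687.5 KB
BDP = 3520000000 bits (440000000 bytes)


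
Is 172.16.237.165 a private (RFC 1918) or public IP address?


RFC 1918 private ranges:
  10.0.0.0/8 (10.0.0.0 - 10.255.255.255)
  172.16.0.0/12 (172.16.0.0 - 172.31.255.255)
  192.168.0.0/16 (192.168.0.0 - 192.168.255.255)
Private (in 172.16.0.0/12)


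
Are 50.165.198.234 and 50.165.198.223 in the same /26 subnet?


Mask: 255.255.255.192
50.165.198.234 AND mask = 50.165.198.192
50.165.198.223 AND mask = 50.165.198.192
Yes, same subnet (50.165.198.192)


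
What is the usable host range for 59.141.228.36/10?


Network: 59.128.0.0
Broadcast: 59.191.255.255
First usable = network + 1
Last usable = broadcast - 1
Range: 59.128.0.1 to 59.191.255.254


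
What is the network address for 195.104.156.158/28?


IP:   11000011.01101000.10011100.10011110
Mask: 11111111.11111111.11111111.11110000
AND operation:
Net:  11000011.01101000.10011100.10010000
Network: 195.104.156.144/28


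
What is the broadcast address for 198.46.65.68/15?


Network: 198.46.0.0/15
Host bits = 17
Set all host bits to 1:
Broadcast: 198.47.255.255


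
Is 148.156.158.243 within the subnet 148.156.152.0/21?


Subnet network: 148.156.152.0
Test IP AND mask: 148.156.152.0
Yes, 148.156.158.243 is in 148.156.152.0/21


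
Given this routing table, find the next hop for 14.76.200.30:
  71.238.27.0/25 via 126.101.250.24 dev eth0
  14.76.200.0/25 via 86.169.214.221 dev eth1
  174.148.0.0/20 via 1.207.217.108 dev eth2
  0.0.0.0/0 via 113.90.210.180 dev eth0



Longest prefix match for 14.76.200.30:
  /25 71.238.27.0: no
  /25 14.76.200.0: MATCH
  /20 174.148.0.0: no
  /0 0.0.0.0: MATCH
Selected: next-hop 86.169.214.221 via eth1 (matched /25)


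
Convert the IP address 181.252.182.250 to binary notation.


181 = 10110101
252 = 11111100
182 = 10110110
250 = 11111010
Binary: 10110101.11111100.10110110.11111010


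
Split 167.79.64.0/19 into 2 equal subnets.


New prefix = 19 + 1 = 20
Each subnet has 4096 addresses
  167.79.64.0/20
  167.79.80.0/20
Subnets: 167.79.64.0/20, 167.79.80.0/20


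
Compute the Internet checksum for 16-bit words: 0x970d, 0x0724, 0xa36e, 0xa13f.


Sum all words (with carry folding):
+ 0x970d = 0x970d
+ 0x0724 = 0x9e31
+ 0xa36e = 0x41a0
+ 0xa13f = 0xe2df
One's complement: ~0xe2df
Checksum = 0x1d20


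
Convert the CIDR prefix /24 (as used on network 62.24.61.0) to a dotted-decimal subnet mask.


/24 means 24 network bits, 8 host bits
Binary: 11111111111111111111111100000000
Mask: 255.255.255.0


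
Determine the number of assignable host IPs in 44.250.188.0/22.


Host bits = 32 - 22 = 10
Total addresses = 2^10 = 1024
Usable = total - 2 (network and broadcast)
Usable hosts: 1022


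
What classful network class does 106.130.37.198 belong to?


First octet: 106
Binary: 01101010
0xxxxxxx -> Class A (1-126)
Class A, default mask 255.0.0.0 (/8)


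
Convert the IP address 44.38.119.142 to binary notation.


44 = 00101100
38 = 00100110
119 = 01110111
142 = 10001110
Binary: 00101100.00100110.01110111.10001110


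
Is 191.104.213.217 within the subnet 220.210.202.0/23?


Subnet network: 220.210.202.0
Test IP AND mask: 191.104.212.0
No, 191.104.213.217 is not in 220.210.202.0/23


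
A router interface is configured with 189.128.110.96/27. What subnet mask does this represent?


/27 means 27 network bits, 5 host bits
Binary: 11111111111111111111111111100000
Mask: 255.255.255.224


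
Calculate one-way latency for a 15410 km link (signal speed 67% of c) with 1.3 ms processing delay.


Speed = 0.67 * 3e5 km/s = 201000 km/s
Propagation delay = 15410 / 201000 = 0.0767 s = 76.6667 ms
Processing delay = 1.3 ms
Total one-way latency = 77.9667 ms


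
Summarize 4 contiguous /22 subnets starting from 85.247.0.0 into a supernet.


Original prefix: /22
Number of subnets: 4 = 2^2
New prefix = 22 - 2 = 20
Supernet: 85.247.0.0/20


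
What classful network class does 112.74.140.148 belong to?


First octet: 112
Binary: 01110000
0xxxxxxx -> Class A (1-126)
Class A, default mask 255.0.0.0 (/8)


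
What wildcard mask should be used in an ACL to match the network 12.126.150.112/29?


Subnet mask: 255.255.255.248
Wildcard = 255.255.255.255 - subnet mask
255 - 255 = 0
255 - 255 = 0
255 - 255 = 0
255 - 248 = 7
Wildcard: 0.0.0.7


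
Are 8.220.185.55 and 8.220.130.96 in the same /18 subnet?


Mask: 255.255.192.0
8.220.185.55 AND mask = 8.220.128.0
8.220.130.96 AND mask = 8.220.128.0
Yes, same subnet (8.220.128.0)


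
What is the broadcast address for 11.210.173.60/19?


Network: 11.210.160.0/19
Host bits = 13
Set all host bits to 1:
Broadcast: 11.210.191.255


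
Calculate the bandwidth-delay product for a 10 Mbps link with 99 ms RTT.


BDP = bandwidth * RTT
= 10 Mbps * 99 ms
= 10 * 1e6 * 99 / 1000 bits
= 990000 bits
= 123750 bytes
= 120.8496 KB
BDP = 990000 bits (123750 bytes)


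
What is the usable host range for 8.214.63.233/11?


Network: 8.192.0.0
Broadcast: 8.223.255.255
First usable = network + 1
Last usable = broadcast - 1
Range: 8.192.0.1 to 8.223.255.254


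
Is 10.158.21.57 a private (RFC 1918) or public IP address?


RFC 1918 private ranges:
  10.0.0.0/8 (10.0.0.0 - 10.255.255.255)
  172.16.0.0/12 (172.16.0.0 - 172.31.255.255)
  192.168.0.0/16 (192.168.0.0 - 192.168.255.255)
Private (in 10.0.0.0/8)


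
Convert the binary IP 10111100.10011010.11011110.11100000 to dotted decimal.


10111100 = 188
10011010 = 154
11011110 = 222
11100000 = 224
IP: 188.154.222.224


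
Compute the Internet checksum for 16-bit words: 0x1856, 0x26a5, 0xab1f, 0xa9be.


Sum all words (with carry folding):
+ 0x1856 = 0x1856
+ 0x26a5 = 0x3efb
+ 0xab1f = 0xea1a
+ 0xa9be = 0x93d9
One's complement: ~0x93d9
Checksum = 0x6c26


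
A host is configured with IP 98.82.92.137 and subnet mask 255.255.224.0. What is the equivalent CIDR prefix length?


Binary: 11111111.11111111.11100000.00000000
Count leading 1s
Prefix: /19


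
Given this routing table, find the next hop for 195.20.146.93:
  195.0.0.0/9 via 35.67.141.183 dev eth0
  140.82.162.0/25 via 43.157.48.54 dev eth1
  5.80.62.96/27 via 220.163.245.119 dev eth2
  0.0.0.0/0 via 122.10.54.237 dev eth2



Longest prefix match for 195.20.146.93:
  /9 195.0.0.0: MATCH
  /25 140.82.162.0: no
  /27 5.80.62.96: no
  /0 0.0.0.0: MATCH
Selected: next-hop 35.67.141.183 via eth0 (matched /9)


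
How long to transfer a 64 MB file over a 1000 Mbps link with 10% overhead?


Effective throughput = 1000 * (1 - 10/100) = 900 Mbps
File size in Mb = 64 * 8 = 512 Mb
Time = 512 / 900
Time = 0.5689 seconds


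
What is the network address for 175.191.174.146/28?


IP:   10101111.10111111.10101110.10010010
Mask: 11111111.11111111.11111111.11110000
AND operation:
Net:  10101111.10111111.10101110.10010000
Network: 175.191.174.144/28


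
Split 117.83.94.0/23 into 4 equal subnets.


New prefix = 23 + 2 = 25
Each subnet has 128 addresses
  117.83.94.0/25
  117.83.94.128/25
  117.83.95.0/25
  117.83.95.128/25
Subnets: 117.83.94.0/25, 117.83.94.128/25, 117.83.95.0/25, 117.83.95.128/25


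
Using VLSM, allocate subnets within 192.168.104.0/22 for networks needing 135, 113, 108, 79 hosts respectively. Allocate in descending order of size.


135 hosts -> /24 (254 usable): 192.168.104.0/24
113 hosts -> /25 (126 usable): 192.168.105.0/25
108 hosts -> /25 (126 usable): 192.168.105.128/25
79 hosts -> /25 (126 usable): 192.168.106.0/25
Allocation: 192.168.104.0/24 (135 hosts, 254 usable); 192.168.105.0/25 (113 hosts, 126 usable); 192.168.105.128/25 (108 hosts, 126 usable); 192.168.106.0/25 (79 hosts, 126 usable)


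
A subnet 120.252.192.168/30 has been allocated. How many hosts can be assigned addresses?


Host bits = 32 - 30 = 2
Total addresses = 2^2 = 4
Usable = total - 2 (network and broadcast)
Usable hosts: 2


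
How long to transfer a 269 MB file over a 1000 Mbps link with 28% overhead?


Effective throughput = 1000 * (1 - 28/100) = 720 Mbps
File size in Mb = 269 * 8 = 2152 Mb
Time = 2152 / 720
Time = 2.9889 seconds


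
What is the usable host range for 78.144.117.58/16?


Network: 78.144.0.0
Broadcast: 78.144.255.255
First usable = network + 1
Last usable = broadcast - 1
Range: 78.144.0.1 to 78.144.255.254


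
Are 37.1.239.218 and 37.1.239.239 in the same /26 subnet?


Mask: 255.255.255.192
37.1.239.218 AND mask = 37.1.239.192
37.1.239.239 AND mask = 37.1.239.192
Yes, same subnet (37.1.239.192)


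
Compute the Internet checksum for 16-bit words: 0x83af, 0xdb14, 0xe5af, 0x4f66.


Sum all words (with carry folding):
+ 0x83af = 0x83af
+ 0xdb14 = 0x5ec4
+ 0xe5af = 0x4474
+ 0x4f66 = 0x93da
One's complement: ~0x93da
Checksum = 0x6c25


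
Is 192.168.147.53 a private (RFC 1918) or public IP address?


RFC 1918 private ranges:
  10.0.0.0/8 (10.0.0.0 - 10.255.255.255)
  172.16.0.0/12 (172.16.0.0 - 172.31.255.255)
  192.168.0.0/16 (192.168.0.0 - 192.168.255.255)
Private (in 192.168.0.0/16)


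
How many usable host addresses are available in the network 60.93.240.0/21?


Host bits = 32 - 21 = 11
Total addresses = 2^11 = 2048
Usable = total - 2 (network and broadcast)
Usable hosts: 2046


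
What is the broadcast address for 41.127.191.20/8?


Network: 41.0.0.0/8
Host bits = 24
Set all host bits to 1:
Broadcast: 41.255.255.255


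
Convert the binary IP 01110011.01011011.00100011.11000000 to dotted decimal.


01110011 = 115
01011011 = 91
00100011 = 35
11000000 = 192
IP: 115.91.35.192


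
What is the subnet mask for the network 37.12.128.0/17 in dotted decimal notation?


/17 means 17 network bits, 15 host bits
Binary: 11111111111111111000000000000000
Mask: 255.255.128.0


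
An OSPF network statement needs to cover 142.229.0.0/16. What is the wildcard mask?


Subnet mask: 255.255.0.0
Wildcard = 255.255.255.255 - subnet mask
255 - 255 = 0
255 - 255 = 0
255 - 0 = 255
255 - 0 = 255
Wildcard: 0.0.255.255


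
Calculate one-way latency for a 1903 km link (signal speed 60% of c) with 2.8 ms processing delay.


Speed = 0.6 * 3e5 km/s = 180000 km/s
Propagation delay = 1903 / 180000 = 0.0106 s = 10.5722 ms
Processing delay = 2.8 ms
Total one-way latency = 13.3722 ms


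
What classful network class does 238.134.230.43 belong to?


First octet: 238
Binary: 11101110
1110xxxx -> Class D (224-239)
Class D (multicast), default mask N/A


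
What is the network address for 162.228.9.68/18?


IP:   10100010.11100100.00001001.01000100
Mask: 11111111.11111111.11000000.00000000
AND operation:
Net:  10100010.11100100.00000000.00000000
Network: 162.228.0.0/18


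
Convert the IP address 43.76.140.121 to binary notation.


43 = 00101011
76 = 01001100
140 = 10001100
121 = 01111001
Binary: 00101011.01001100.10001100.01111001


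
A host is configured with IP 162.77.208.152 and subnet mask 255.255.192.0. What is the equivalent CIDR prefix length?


Binary: 11111111.11111111.11000000.00000000
Count leading 1s
Prefix: /18


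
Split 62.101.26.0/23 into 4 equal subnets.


New prefix = 23 + 2 = 25
Each subnet has 128 addresses
  62.101.26.0/25
  62.101.26.128/25
  62.101.27.0/25
  62.101.27.128/25
Subnets: 62.101.26.0/25, 62.101.26.128/25, 62.101.27.0/25, 62.101.27.128/25


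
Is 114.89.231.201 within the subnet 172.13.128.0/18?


Subnet network: 172.13.128.0
Test IP AND mask: 114.89.192.0
No, 114.89.231.201 is not in 172.13.128.0/18


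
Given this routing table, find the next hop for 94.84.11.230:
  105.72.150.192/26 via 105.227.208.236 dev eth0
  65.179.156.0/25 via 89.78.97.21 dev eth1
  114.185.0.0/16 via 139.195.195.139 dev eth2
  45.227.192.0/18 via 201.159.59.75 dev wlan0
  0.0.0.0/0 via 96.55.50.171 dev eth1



Longest prefix match for 94.84.11.230:
  /26 105.72.150.192: no
  /25 65.179.156.0: no
  /16 114.185.0.0: no
  /18 45.227.192.0: no
  /0 0.0.0.0: MATCH
Selected: next-hop 96.55.50.171 via eth1 (matched /0)


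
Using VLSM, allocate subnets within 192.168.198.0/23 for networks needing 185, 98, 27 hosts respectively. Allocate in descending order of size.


185 hosts -> /24 (254 usable): 192.168.198.0/24
98 hosts -> /25 (126 usable): 192.168.199.0/25
27 hosts -> /27 (30 usable): 192.168.199.128/27
Allocation: 192.168.198.0/24 (185 hosts, 254 usable); 192.168.199.0/25 (98 hosts, 126 usable); 192.168.199.128/27 (27 hosts, 30 usable)


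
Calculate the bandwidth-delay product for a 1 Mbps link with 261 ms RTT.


BDP = bandwidth * RTT
= 1 Mbps * 261 ms
= 1 * 1e6 * 261 / 1000 bits
= 261000 bits
= 32625 bytes
= 31.8604 KB
BDP = 261000 bits (32625 bytes)


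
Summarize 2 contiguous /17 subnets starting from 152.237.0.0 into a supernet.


Original prefix: /17
Number of subnets: 2 = 2^1
New prefix = 17 - 1 = 16
Supernet: 152.237.0.0/16


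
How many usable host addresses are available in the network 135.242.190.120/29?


Host bits = 32 - 29 = 3
Total addresses = 2^3 = 8
Usable = total - 2 (network and broadcast)
Usable hosts: 6


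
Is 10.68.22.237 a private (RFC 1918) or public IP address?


RFC 1918 private ranges:
  10.0.0.0/8 (10.0.0.0 - 10.255.255.255)
  172.16.0.0/12 (172.16.0.0 - 172.31.255.255)
  192.168.0.0/16 (192.168.0.0 - 192.168.255.255)
Private (in 10.0.0.0/8)


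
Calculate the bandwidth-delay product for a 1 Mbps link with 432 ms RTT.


BDP = bandwidth * RTT
= 1 Mbps * 432 ms
= 1 * 1e6 * 432 / 1000 bits
= 432000 bits
= 54000 bytes
= 52.7344 KB
BDP = 432000 bits (54000 bytes)


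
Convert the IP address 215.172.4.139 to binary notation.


215 = 11010111
172 = 10101100
4 = 00000100
139 = 10001011
Binary: 11010111.10101100.00000100.10001011


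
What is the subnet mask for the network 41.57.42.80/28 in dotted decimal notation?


/28 means 28 network bits, 4 host bits
Binary: 11111111111111111111111111110000
Mask: 255.255.255.240


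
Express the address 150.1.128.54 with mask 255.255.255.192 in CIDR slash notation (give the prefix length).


Binary: 11111111.11111111.11111111.11000000
Count leading 1s
Prefix: /26


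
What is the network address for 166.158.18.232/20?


IP:   10100110.10011110.00010010.11101000
Mask: 11111111.11111111.11110000.00000000
AND operation:
Net:  10100110.10011110.00010000.00000000
Network: 166.158.16.0/20


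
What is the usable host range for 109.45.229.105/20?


Network: 109.45.224.0
Broadcast: 109.45.239.255
First usable = network + 1
Last usable = broadcast - 1
Range: 109.45.224.1 to 109.45.239.254


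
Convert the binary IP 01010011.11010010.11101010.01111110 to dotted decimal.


01010011 = 83
11010010 = 210
11101010 = 234
01111110 = 126
IP: 83.210.234.126


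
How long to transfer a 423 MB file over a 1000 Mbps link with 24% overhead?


Effective throughput = 1000 * (1 - 24/100) = 760 Mbps
File size in Mb = 423 * 8 = 3384 Mb
Time = 3384 / 760
Time = 4.4526 seconds


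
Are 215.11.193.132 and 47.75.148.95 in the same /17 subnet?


Mask: 255.255.128.0
215.11.193.132 AND mask = 215.11.128.0
47.75.148.95 AND mask = 47.75.128.0
No, different subnets (215.11.128.0 vs 47.75.128.0)


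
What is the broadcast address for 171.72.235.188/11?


Network: 171.64.0.0/11
Host bits = 21
Set all host bits to 1:
Broadcast: 171.95.255.255


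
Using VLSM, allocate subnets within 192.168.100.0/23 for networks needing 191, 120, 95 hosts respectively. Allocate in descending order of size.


191 hosts -> /24 (254 usable): 192.168.100.0/24
120 hosts -> /25 (126 usable): 192.168.101.0/25
95 hosts -> /25 (126 usable): 192.168.101.128/25
Allocation: 192.168.100.0/24 (191 hosts, 254 usable); 192.168.101.0/25 (120 hosts, 126 usable); 192.168.101.128/25 (95 hosts, 126 usable)


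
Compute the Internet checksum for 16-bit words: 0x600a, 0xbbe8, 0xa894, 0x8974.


Sum all words (with carry folding):
+ 0x600a = 0x600a
+ 0xbbe8 = 0x1bf3
+ 0xa894 = 0xc487
+ 0x8974 = 0x4dfc
One's complement: ~0x4dfc
Checksum = 0xb203


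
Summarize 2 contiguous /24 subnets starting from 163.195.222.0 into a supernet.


Original prefix: /24
Number of subnets: 2 = 2^1
New prefix = 24 - 1 = 23
Supernet: 163.195.222.0/23


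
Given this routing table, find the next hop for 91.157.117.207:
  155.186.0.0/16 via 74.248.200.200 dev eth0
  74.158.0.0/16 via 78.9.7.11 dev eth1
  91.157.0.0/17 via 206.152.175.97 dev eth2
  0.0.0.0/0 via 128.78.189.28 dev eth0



Longest prefix match for 91.157.117.207:
  /16 155.186.0.0: no
  /16 74.158.0.0: no
  /17 91.157.0.0: MATCH
  /0 0.0.0.0: MATCH
Selected: next-hop 206.152.175.97 via eth2 (matched /17)


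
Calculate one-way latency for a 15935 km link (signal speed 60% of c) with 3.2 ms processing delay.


Speed = 0.6 * 3e5 km/s = 180000 km/s
Propagation delay = 15935 / 180000 = 0.0885 s = 88.5278 ms
Processing delay = 3.2 ms
Total one-way latency = 91.7278 ms


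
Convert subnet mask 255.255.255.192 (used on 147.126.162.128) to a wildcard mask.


Subnet mask: 255.255.255.192
Wildcard = 255.255.255.255 - subnet mask
255 - 255 = 0
255 - 255 = 0
255 - 255 = 0
255 - 192 = 63
Wildcard: 0.0.0.63


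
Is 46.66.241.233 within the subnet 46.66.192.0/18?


Subnet network: 46.66.192.0
Test IP AND mask: 46.66.192.0
Yes, 46.66.241.233 is in 46.66.192.0/18


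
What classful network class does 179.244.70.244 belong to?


First octet: 179
Binary: 10110011
10xxxxxx -> Class B (128-191)
Class B, default mask 255.255.0.0 (/16)


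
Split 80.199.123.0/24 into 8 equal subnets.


New prefix = 24 + 3 = 27
Each subnet has 32 addresses
  80.199.123.0/27
  80.199.123.32/27
  80.199.123.64/27
  80.199.123.96/27
  80.199.123.128/27
  80.199.123.160/27
  80.199.123.192/27
  80.199.123.224/27
Subnets: 80.199.123.0/27, 80.199.123.32/27, 80.199.123.64/27, 80.199.123.96/27, 80.199.123.128/27, 80.199.123.160/27, 80.199.123.192/27, 80.199.123.224/27


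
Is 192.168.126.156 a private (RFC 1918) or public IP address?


RFC 1918 private ranges:
  10.0.0.0/8 (10.0.0.0 - 10.255.255.255)
  172.16.0.0/12 (172.16.0.0 - 172.31.255.255)
  192.168.0.0/16 (192.168.0.0 - 192.168.255.255)
Private (in 192.168.0.0/16)


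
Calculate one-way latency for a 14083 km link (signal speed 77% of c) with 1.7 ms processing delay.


Speed = 0.77 * 3e5 km/s = 231000 km/s
Propagation delay = 14083 / 231000 = 0.061 s = 60.9654 ms
Processing delay = 1.7 ms
Total one-way latency = 62.6654 ms


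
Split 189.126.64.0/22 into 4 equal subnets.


New prefix = 22 + 2 = 24
Each subnet has 256 addresses
  189.126.64.0/24
  189.126.65.0/24
  189.126.66.0/24
  189.126.67.0/24
Subnets: 189.126.64.0/24, 189.126.65.0/24, 189.126.66.0/24, 189.126.67.0/24


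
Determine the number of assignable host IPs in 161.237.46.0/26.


Host bits = 32 - 26 = 6
Total addresses = 2^6 = 64
Usable = total - 2 (network and broadcast)
Usable hosts: 62


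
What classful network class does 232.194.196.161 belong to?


First octet: 232
Binary: 11101000
1110xxxx -> Class D (224-239)
Class D (multicast), default mask N/A


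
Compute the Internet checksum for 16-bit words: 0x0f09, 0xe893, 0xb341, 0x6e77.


Sum all words (with carry folding):
+ 0x0f09 = 0x0f09
+ 0xe893 = 0xf79c
+ 0xb341 = 0xaade
+ 0x6e77 = 0x1956
One's complement: ~0x1956
Checksum = 0xe6a9


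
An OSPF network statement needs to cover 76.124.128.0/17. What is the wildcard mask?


Subnet mask: 255.255.128.0
Wildcard = 255.255.255.255 - subnet mask
255 - 255 = 0
255 - 255 = 0
255 - 128 = 127
255 - 0 = 255
Wildcard: 0.0.127.255


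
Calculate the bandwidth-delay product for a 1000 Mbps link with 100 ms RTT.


BDP = bandwidth * RTT
= 1000 Mbps * 100 ms
= 1000 * 1e6 * 100 / 1000 bits
= 100000000 bits
= 12500000 bytes
= 12207.0312 KB
BDP = 100000000 bits (12500000 bytes)


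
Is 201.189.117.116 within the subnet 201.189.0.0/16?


Subnet network: 201.189.0.0
Test IP AND mask: 201.189.0.0
Yes, 201.189.117.116 is in 201.189.0.0/16


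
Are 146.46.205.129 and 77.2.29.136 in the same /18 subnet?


Mask: 255.255.192.0
146.46.205.129 AND mask = 146.46.192.0
77.2.29.136 AND mask = 77.2.0.0
No, different subnets (146.46.192.0 vs 77.2.0.0)


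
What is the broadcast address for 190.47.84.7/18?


Network: 190.47.64.0/18
Host bits = 14
Set all host bits to 1:
Broadcast: 190.47.127.255


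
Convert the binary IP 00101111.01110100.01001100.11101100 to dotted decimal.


00101111 = 47
01110100 = 116
01001100 = 76
11101100 = 236
IP: 47.116.76.236


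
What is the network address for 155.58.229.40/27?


IP:   10011011.00111010.11100101.00101000
Mask: 11111111.11111111.11111111.11100000
AND operation:
Net:  10011011.00111010.11100101.00100000
Network: 155.58.229.32/27


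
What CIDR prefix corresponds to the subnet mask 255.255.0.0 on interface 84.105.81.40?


Binary: 11111111.11111111.00000000.00000000
Count leading 1s
Prefix: /16


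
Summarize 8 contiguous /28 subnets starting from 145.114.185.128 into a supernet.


Original prefix: /28
Number of subnets: 8 = 2^3
New prefix = 28 - 3 = 25
Supernet: 145.114.185.128/25


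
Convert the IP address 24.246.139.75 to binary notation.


24 = 00011000
246 = 11110110
139 = 10001011
75 = 01001011
Binary: 00011000.11110110.10001011.01001011


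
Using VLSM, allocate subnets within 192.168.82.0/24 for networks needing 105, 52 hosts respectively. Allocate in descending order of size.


105 hosts -> /25 (126 usable): 192.168.82.0/25
52 hosts -> /26 (62 usable): 192.168.82.128/26
Allocation: 192.168.82.0/25 (105 hosts, 126 usable); 192.168.82.128/26 (52 hosts, 62 usable)


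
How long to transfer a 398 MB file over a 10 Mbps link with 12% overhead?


Effective throughput = 10 * (1 - 12/100) = 8.8 Mbps
File size in Mb = 398 * 8 = 3184 Mb
Time = 3184 / 8.8
Time = 361.8182 seconds


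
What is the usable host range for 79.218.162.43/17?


Network: 79.218.128.0
Broadcast: 79.218.255.255
First usable = network + 1
Last usable = broadcast - 1
Range: 79.218.128.1 to 79.218.255.254


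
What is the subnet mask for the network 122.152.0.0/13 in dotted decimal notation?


/13 means 13 network bits, 19 host bits
Binary: 11111111111110000000000000000000
Mask: 255.248.0.0


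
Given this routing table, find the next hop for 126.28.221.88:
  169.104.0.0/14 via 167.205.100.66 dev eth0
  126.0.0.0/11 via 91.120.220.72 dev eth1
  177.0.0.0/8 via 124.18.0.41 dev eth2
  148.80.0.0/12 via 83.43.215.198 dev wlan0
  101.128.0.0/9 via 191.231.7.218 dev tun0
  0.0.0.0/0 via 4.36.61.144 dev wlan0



Longest prefix match for 126.28.221.88:
  /14 169.104.0.0: no
  /11 126.0.0.0: MATCH
  /8 177.0.0.0: no
  /12 148.80.0.0: no
  /9 101.128.0.0: no
  /0 0.0.0.0: MATCH
Selected: next-hop 91.120.220.72 via eth1 (matched /11)


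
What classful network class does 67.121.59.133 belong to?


First octet: 67
Binary: 01000011
0xxxxxxx -> Class A (1-126)
Class A, default mask 255.0.0.0 (/8)


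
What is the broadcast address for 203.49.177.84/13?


Network: 203.48.0.0/13
Host bits = 19
Set all host bits to 1:
Broadcast: 203.55.255.255


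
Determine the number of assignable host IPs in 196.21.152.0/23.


Host bits = 32 - 23 = 9
Total addresses = 2^9 = 512
Usable = total - 2 (network and broadcast)
Usable hosts: 510


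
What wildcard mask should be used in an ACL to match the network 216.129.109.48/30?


Subnet mask: 255.255.255.252
Wildcard = 255.255.255.255 - subnet mask
255 - 255 = 0
255 - 255 = 0
255 - 255 = 0
255 - 252 = 3
Wildcard: 0.0.0.3


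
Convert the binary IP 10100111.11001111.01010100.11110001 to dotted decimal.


10100111 = 167
11001111 = 207
01010100 = 84
11110001 = 241
IP: 167.207.84.241


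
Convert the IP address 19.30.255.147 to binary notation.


19 = 00010011
30 = 00011110
255 = 11111111
147 = 10010011
Binary: 00010011.00011110.11111111.10010011


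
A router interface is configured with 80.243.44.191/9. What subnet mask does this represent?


/9 means 9 network bits, 23 host bits
Binary: 11111111100000000000000000000000
Mask: 255.128.0.0


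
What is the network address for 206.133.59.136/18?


IP:   11001110.10000101.00111011.10001000
Mask: 11111111.11111111.11000000.00000000
AND operation:
Net:  11001110.10000101.00000000.00000000
Network: 206.133.0.0/18


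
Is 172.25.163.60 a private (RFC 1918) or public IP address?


RFC 1918 private ranges:
  10.0.0.0/8 (10.0.0.0 - 10.255.255.255)
  172.16.0.0/12 (172.16.0.0 - 172.31.255.255)
  192.168.0.0/16 (192.168.0.0 - 192.168.255.255)
Private (in 172.16.0.0/12)


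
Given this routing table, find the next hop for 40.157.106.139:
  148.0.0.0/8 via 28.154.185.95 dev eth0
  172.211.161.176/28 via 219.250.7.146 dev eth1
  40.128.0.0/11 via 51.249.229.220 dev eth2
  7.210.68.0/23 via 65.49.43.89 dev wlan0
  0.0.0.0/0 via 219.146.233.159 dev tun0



Longest prefix match for 40.157.106.139:
  /8 148.0.0.0: no
  /28 172.211.161.176: no
  /11 40.128.0.0: MATCH
  /23 7.210.68.0: no
  /0 0.0.0.0: MATCH
Selected: next-hop 51.249.229.220 via eth2 (matched /11)


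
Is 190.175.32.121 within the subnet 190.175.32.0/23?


Subnet network: 190.175.32.0
Test IP AND mask: 190.175.32.0
Yes, 190.175.32.121 is in 190.175.32.0/23


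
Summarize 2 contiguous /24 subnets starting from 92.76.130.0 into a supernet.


Original prefix: /24
Number of subnets: 2 = 2^1
New prefix = 24 - 1 = 23
Supernet: 92.76.130.0/23


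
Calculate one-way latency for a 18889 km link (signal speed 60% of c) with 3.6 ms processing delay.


Speed = 0.6 * 3e5 km/s = 180000 km/s
Propagation delay = 18889 / 180000 = 0.1049 s = 104.9389 ms
Processing delay = 3.6 ms
Total one-way latency = 108.5389 ms


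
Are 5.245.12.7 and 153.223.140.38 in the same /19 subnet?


Mask: 255.255.224.0
5.245.12.7 AND mask = 5.245.0.0
153.223.140.38 AND mask = 153.223.128.0
No, different subnets (5.245.0.0 vs 153.223.128.0)


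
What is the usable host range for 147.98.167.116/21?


Network: 147.98.160.0
Broadcast: 147.98.167.255
First usable = network + 1
Last usable = broadcast - 1
Range: 147.98.160.1 to 147.98.167.254


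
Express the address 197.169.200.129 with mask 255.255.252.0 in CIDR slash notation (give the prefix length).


Binary: 11111111.11111111.11111100.00000000
Count leading 1s
Prefix: /22


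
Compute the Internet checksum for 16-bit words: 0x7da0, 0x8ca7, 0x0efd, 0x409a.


Sum all words (with carry folding):
+ 0x7da0 = 0x7da0
+ 0x8ca7 = 0x0a48
+ 0x0efd = 0x1945
+ 0x409a = 0x59df
One's complement: ~0x59df
Checksum = 0xa620


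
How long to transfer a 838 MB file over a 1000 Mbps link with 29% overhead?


Effective throughput = 1000 * (1 - 29/100) = 710 Mbps
File size in Mb = 838 * 8 = 6704 Mb
Time = 6704 / 710
Time = 9.4423 seconds


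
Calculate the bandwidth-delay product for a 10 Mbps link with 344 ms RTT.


BDP = bandwidth * RTT
= 10 Mbps * 344 ms
= 10 * 1e6 * 344 / 1000 bits
= 3440000 bits
= 430000 bytes
= 419.9219 KB
BDP = 3440000 bits (430000 bytes)


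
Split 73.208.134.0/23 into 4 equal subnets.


New prefix = 23 + 2 = 25
Each subnet has 128 addresses
  73.208.134.0/25
  73.208.134.128/25
  73.208.135.0/25
  73.208.135.128/25
Subnets: 73.208.134.0/25, 73.208.134.128/25, 73.208.135.0/25, 73.208.135.128/25


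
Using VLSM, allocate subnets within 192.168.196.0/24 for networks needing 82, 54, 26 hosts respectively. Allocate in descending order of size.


82 hosts -> /25 (126 usable): 192.168.196.0/25
54 hosts -> /26 (62 usable): 192.168.196.128/26
26 hosts -> /27 (30 usable): 192.168.196.192/27
Allocation: 192.168.196.0/25 (82 hosts, 126 usable); 192.168.196.128/26 (54 hosts, 62 usable); 192.168.196.192/27 (26 hosts, 30 usable)


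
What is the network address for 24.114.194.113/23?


IP:   00011000.01110010.11000010.01110001
Mask: 11111111.11111111.11111110.00000000
AND operation:
Net:  00011000.01110010.11000010.00000000
Network: 24.114.194.0/23


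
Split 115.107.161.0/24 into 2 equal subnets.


New prefix = 24 + 1 = 25
Each subnet has 128 addresses
  115.107.161.0/25
  115.107.161.128/25
Subnets: 115.107.161.0/25, 115.107.161.128/25


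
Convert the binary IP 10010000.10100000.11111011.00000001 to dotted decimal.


10010000 = 144
10100000 = 160
11111011 = 251
00000001 = 1
IP: 144.160.251.1


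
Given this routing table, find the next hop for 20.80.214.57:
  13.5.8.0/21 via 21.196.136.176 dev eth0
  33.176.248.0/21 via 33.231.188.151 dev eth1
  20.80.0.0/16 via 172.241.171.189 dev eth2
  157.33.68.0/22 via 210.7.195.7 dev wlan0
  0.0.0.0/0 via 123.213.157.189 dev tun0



Longest prefix match for 20.80.214.57:
  /21 13.5.8.0: no
  /21 33.176.248.0: no
  /16 20.80.0.0: MATCH
  /22 157.33.68.0: no
  /0 0.0.0.0: MATCH
Selected: next-hop 172.241.171.189 via eth2 (matched /16)


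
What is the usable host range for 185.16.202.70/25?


Network: 185.16.202.0
Broadcast: 185.16.202.127
First usable = network + 1
Last usable = broadcast - 1
Range: 185.16.202.1 to 185.16.202.126


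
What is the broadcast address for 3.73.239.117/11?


Network: 3.64.0.0/11
Host bits = 21
Set all host bits to 1:
Broadcast: 3.95.255.255


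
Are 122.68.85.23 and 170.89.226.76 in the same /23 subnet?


Mask: 255.255.254.0
122.68.85.23 AND mask = 122.68.84.0
170.89.226.76 AND mask = 170.89.226.0
No, different subnets (122.68.84.0 vs 170.89.226.0)


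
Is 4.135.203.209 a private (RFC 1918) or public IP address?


RFC 1918 private ranges:
  10.0.0.0/8 (10.0.0.0 - 10.255.255.255)
  172.16.0.0/12 (172.16.0.0 - 172.31.255.255)
  192.168.0.0/16 (192.168.0.0 - 192.168.255.255)
Public (not in any RFC 1918 range)


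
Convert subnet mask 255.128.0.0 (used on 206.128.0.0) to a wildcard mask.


Subnet mask: 255.128.0.0
Wildcard = 255.255.255.255 - subnet mask
255 - 255 = 0
255 - 128 = 127
255 - 0 = 255
255 - 0 = 255
Wildcard: 0.127.255.255


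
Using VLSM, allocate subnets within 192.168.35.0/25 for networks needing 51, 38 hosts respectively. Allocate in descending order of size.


51 hosts -> /26 (62 usable): 192.168.35.0/26
38 hosts -> /26 (62 usable): 192.168.35.64/26
Allocation: 192.168.35.0/26 (51 hosts, 62 usable); 192.168.35.64/26 (38 hosts, 62 usable)


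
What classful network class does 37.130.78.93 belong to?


First octet: 37
Binary: 00100101
0xxxxxxx -> Class A (1-126)
Class A, default mask 255.0.0.0 (/8)


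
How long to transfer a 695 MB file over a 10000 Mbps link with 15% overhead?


Effective throughput = 10000 * (1 - 15/100) = 8500 Mbps
File size in Mb = 695 * 8 = 5560 Mb
Time = 5560 / 8500
Time = 0.6541 seconds


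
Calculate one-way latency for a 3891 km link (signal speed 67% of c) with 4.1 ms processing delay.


Speed = 0.67 * 3e5 km/s = 201000 km/s
Propagation delay = 3891 / 201000 = 0.0194 s = 19.3582 ms
Processing delay = 4.1 ms
Total one-way latency = 23.4582 ms


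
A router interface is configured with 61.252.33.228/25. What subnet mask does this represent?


/25 means 25 network bits, 7 host bits
Binary: 11111111111111111111111110000000
Mask: 255.255.255.128


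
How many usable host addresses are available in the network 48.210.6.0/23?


Host bits = 32 - 23 = 9
Total addresses = 2^9 = 512
Usable = total - 2 (network and broadcast)
Usable hosts: 510


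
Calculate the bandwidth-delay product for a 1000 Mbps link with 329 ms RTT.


BDP = bandwidth * RTT
= 1000 Mbps * 329 ms
= 1000 * 1e6 * 329 / 1000 bits
= 329000000 bits
= 41125000 bytes
= 40161.1328 KB
BDP = 329000000 bits (41125000 bytes)


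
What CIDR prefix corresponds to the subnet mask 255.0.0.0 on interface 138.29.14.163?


Binary: 11111111.00000000.00000000.00000000
Count leading 1s
Prefix: /8


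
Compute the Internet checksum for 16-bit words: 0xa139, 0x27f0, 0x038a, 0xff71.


Sum all words (with carry folding):
+ 0xa139 = 0xa139
+ 0x27f0 = 0xc929
+ 0x038a = 0xccb3
+ 0xff71 = 0xcc25
One's complement: ~0xcc25
Checksum = 0x33da


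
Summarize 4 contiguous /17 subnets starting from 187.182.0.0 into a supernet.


Original prefix: /17
Number of subnets: 4 = 2^2
New prefix = 17 - 2 = 15
Supernet: 187.182.0.0/15


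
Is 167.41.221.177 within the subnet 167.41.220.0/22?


Subnet network: 167.41.220.0
Test IP AND mask: 167.41.220.0
Yes, 167.41.221.177 is in 167.41.220.0/22


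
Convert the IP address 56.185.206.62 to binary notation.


56 = 00111000
185 = 10111001
206 = 11001110
62 = 00111110
Binary: 00111000.10111001.11001110.00111110


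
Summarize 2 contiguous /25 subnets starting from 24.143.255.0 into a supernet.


Original prefix: /25
Number of subnets: 2 = 2^1
New prefix = 25 - 1 = 24
Supernet: 24.143.255.0/24


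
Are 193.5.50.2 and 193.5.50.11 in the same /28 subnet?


Mask: 255.255.255.240
193.5.50.2 AND mask = 193.5.50.0
193.5.50.11 AND mask = 193.5.50.0
Yes, same subnet (193.5.50.0)


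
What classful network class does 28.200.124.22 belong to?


First octet: 28
Binary: 00011100
0xxxxxxx -> Class A (1-126)
Class A, default mask 255.0.0.0 (/8)


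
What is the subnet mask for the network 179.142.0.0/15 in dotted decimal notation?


/15 means 15 network bits, 17 host bits
Binary: 11111111111111100000000000000000
Mask: 255.254.0.0


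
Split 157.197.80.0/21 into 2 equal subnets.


New prefix = 21 + 1 = 22
Each subnet has 1024 addresses
  157.197.80.0/22
  157.197.84.0/22
Subnets: 157.197.80.0/22, 157.197.84.0/22


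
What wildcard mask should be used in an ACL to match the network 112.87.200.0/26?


Subnet mask: 255.255.255.192
Wildcard = 255.255.255.255 - subnet mask
255 - 255 = 0
255 - 255 = 0
255 - 255 = 0
255 - 192 = 63
Wildcard: 0.0.0.63


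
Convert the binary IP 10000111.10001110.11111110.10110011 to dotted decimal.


10000111 = 135
10001110 = 142
11111110 = 254
10110011 = 179
IP: 135.142.254.179


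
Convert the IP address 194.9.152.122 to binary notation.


194 = 11000010
9 = 00001001
152 = 10011000
122 = 01111010
Binary: 11000010.00001001.10011000.01111010


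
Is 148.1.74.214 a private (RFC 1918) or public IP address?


RFC 1918 private ranges:
  10.0.0.0/8 (10.0.0.0 - 10.255.255.255)
  172.16.0.0/12 (172.16.0.0 - 172.31.255.255)
  192.168.0.0/16 (192.168.0.0 - 192.168.255.255)
Public (not in any RFC 1918 range)


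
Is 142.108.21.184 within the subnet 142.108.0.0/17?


Subnet network: 142.108.0.0
Test IP AND mask: 142.108.0.0
Yes, 142.108.21.184 is in 142.108.0.0/17


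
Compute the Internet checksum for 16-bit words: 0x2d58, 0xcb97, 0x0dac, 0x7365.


Sum all words (with carry folding):
+ 0x2d58 = 0x2d58
+ 0xcb97 = 0xf8ef
+ 0x0dac = 0x069c
+ 0x7365 = 0x7a01
One's complement: ~0x7a01
Checksum = 0x85fe


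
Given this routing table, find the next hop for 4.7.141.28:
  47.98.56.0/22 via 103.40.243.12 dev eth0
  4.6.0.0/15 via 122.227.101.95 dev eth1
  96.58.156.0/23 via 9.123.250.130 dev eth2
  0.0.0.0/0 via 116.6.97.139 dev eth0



Longest prefix match for 4.7.141.28:
  /22 47.98.56.0: no
  /15 4.6.0.0: MATCH
  /23 96.58.156.0: no
  /0 0.0.0.0: MATCH
Selected: next-hop 122.227.101.95 via eth1 (matched /15)


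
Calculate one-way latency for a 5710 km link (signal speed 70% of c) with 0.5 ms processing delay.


Speed = 0.7 * 3e5 km/s = 210000 km/s
Propagation delay = 5710 / 210000 = 0.0272 s = 27.1905 ms
Processing delay = 0.5 ms
Total one-way latency = 27.6905 ms


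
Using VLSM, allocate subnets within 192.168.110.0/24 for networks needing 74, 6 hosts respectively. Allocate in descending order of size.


74 hosts -> /25 (126 usable): 192.168.110.0/25
6 hosts -> /29 (6 usable): 192.168.110.128/29
Allocation: 192.168.110.0/25 (74 hosts, 126 usable); 192.168.110.128/29 (6 hosts, 6 usable)
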